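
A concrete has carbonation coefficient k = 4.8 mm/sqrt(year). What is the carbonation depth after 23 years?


depth = k * sqrt(t)
= 4.8 * sqrt(23)
= 23.02 mm

23.02


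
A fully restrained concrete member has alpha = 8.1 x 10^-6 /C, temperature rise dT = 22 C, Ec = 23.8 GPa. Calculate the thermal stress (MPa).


sigma = alpha * dT * Ec
= 8.1e-6 * 22 * 23.8 * 1000
= 4.241 MPa

4.241


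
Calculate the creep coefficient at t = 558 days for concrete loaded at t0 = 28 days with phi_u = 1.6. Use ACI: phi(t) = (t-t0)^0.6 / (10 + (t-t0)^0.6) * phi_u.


dt = 558 - 28 = 530
phi = 530^0.6 / (10 + 530^0.6) * 1.6
= 1.299

1.299


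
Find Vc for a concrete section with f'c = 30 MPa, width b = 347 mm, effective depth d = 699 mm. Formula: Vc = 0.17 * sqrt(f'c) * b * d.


Vc = 0.17 * sqrt(30) * 347 * 699 / 1000
= 225.85 kN

225.85


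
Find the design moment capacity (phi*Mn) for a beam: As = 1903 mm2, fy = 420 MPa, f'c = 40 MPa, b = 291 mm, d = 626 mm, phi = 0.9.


a = As * fy / (0.85 * f'c * b)
= 1903 * 420 / (0.85 * 40 * 291)
= 80.7823 mm
Mn = As * fy * (d - a/2) / 10^6
= 468.0537 kN-m
phi*Mn = 0.9 * 468.0537 = 421.25 kN-m

421.25


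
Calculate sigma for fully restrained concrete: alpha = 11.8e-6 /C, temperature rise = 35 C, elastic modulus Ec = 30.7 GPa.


sigma = alpha * dT * Ec
= 11.8e-6 * 35 * 30.7 * 1000
= 12.679 MPa

12.679


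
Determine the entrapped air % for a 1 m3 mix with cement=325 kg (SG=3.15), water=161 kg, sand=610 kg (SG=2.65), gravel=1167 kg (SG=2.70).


Vol cement = 325 / (3.15 * 1000) = 0.103175 m3
Vol water = 161 / 1000 = 0.161 m3
Vol sand = 610 / (2.65 * 1000) = 0.230189 m3
Vol gravel = 1167 / (2.70 * 1000) = 0.432222 m3
Total solid + water volume = 0.926586 m3
Air = (1 - 0.926586) * 100 = 7.34%

7.34


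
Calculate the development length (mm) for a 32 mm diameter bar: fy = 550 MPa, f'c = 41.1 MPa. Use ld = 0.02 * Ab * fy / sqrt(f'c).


Ab = pi * 32^2 / 4 = 804.248 mm2
ld = 0.02 * 804.248 * 550 / sqrt(41.1)
= 1379.9 mm

1379.9


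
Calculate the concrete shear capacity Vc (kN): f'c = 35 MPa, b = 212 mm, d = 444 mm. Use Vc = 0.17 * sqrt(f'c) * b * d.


Vc = 0.17 * sqrt(35) * 212 * 444 / 1000
= 94.67 kN

94.67


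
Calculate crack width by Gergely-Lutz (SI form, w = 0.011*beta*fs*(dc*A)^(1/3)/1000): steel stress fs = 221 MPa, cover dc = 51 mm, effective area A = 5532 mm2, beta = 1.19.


w = 0.011 * beta * fs * (dc * A)^(1/3) / 1000
= 0.011 * 1.19 * 221 * (51 * 5532)^(1/3) / 1000
= 0.19 mm

0.19


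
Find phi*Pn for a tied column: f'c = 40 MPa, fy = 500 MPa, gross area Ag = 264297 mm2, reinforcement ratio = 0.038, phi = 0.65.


Ast = rho * Ag = 0.038 * 264297 = 10043.286 mm2
phi*Pn = 0.65 * 0.80 * (0.85 * 40 * (264297 - 10043.286) + 500 * 10043.286) / 1000
= 7106.46 kN

7106.46


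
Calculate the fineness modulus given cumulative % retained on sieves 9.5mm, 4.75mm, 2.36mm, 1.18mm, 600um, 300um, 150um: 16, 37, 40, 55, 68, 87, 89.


FM = sum(cumulative % retained) / 100
= 392 / 100
= 3.92

3.92


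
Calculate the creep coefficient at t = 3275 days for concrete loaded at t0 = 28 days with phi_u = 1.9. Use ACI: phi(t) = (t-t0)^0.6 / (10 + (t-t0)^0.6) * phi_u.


dt = 3275 - 28 = 3247
phi = 3247^0.6 / (10 + 3247^0.6) * 1.9
= 1.762

1.762


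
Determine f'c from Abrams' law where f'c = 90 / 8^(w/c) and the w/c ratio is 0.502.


f'c = 90 / 8^0.502
= 90 / 2.84
= 31.69 MPa

31.69


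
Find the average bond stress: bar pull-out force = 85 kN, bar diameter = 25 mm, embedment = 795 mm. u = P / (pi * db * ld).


u = P / (pi * db * ld)
= 85 * 1000 / (pi * 25 * 795)
= 1.361 MPa

1.361


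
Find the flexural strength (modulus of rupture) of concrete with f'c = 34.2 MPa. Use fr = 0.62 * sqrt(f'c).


fr = 0.62 * sqrt(34.2)
= 3.626 MPa

3.626


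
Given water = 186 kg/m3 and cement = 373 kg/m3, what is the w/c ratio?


w/c = water / cement
w/c = 186 / 373 = 0.499

0.499


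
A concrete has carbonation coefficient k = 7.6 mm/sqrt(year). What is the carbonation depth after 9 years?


depth = k * sqrt(t)
= 7.6 * sqrt(9)
= 22.8 mm

22.8


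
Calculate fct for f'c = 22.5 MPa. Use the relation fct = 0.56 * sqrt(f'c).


fct = 0.56 * sqrt(22.5)
= 0.56 * 4.743
= 2.656 MPa

2.656


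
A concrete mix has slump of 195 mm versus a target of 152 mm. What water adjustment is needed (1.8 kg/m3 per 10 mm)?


Difference = 152 - 195 = -43 mm
Water adjustment = -43 * 1.8 / 10 = -7.7 kg/m3

-7.7


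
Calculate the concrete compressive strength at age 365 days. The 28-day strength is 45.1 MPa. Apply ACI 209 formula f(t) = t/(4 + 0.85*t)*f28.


f(365) = 365 / (4 + 0.85 * 365) * 45.1
= 365 / 314.25 * 45.1
= 52.38 MPa

52.38


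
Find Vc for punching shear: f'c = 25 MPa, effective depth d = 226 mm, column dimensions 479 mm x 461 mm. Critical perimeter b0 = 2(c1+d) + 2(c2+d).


b0 = 2*(479 + 226) + 2*(461 + 226) = 2784 mm
Vc = 0.33 * sqrt(25) * 2784 * 226 / 1000
= 1038.15 kN

1038.15


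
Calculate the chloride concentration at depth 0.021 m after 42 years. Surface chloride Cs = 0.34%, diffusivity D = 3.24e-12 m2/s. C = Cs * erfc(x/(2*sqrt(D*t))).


t_seconds = 42 * 365.25 * 24 * 3600 = 1325419200.0 s
arg = 0.021 / (2 * sqrt(3.24e-12 * 1325419200.0))
= 0.1602
erfc(0.1602) = 0.8207
C = 0.34 * 0.8207 = 0.2791%

0.2791


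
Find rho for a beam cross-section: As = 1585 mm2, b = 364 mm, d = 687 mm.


rho = As / (b * d)
= 1585 / (364 * 687)
= 0.0063

0.0063


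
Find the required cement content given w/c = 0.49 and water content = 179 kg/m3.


Cement = water / (w/c)
= 179 / 0.49
= 365.3 kg/m3

365.3


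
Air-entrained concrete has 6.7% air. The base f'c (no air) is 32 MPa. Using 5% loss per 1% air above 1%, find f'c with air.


Strength loss = (6.7 - 1) * 5 = 28.5%
f'c = 32 * (1 - 28.5/100)
= 22.88 MPa

22.88


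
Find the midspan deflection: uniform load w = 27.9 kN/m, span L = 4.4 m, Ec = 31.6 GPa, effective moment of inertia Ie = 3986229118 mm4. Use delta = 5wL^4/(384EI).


Convert: L = 4.4 m = 4400 mm, Ec = 31.6 GPa = 31600 MPa
delta = 5 * 27.9 * 4400^4 / (384 * 31600 * 3986229118)
= 1.08 mm

1.08


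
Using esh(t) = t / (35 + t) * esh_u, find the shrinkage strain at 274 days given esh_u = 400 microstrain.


esh(274) = 274 / (35 + 274) * 400
= 274 / 309 * 400
= 354.7 microstrain

354.7


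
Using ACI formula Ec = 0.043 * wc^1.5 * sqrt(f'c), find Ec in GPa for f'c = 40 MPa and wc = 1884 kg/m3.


Ec = 0.043 * 1884^1.5 * sqrt(40) / 1000
= 22.24 GPa

22.24


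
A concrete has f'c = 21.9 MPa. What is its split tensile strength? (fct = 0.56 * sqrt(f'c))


fct = 0.56 * sqrt(21.9)
= 0.56 * 4.68
= 2.621 MPa

2.621


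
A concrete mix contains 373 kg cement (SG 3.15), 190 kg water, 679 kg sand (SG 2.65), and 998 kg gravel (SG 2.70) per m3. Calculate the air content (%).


Vol cement = 373 / (3.15 * 1000) = 0.118413 m3
Vol water = 190 / 1000 = 0.19 m3
Vol sand = 679 / (2.65 * 1000) = 0.256226 m3
Vol gravel = 998 / (2.70 * 1000) = 0.36963 m3
Total solid + water volume = 0.934269 m3
Air = (1 - 0.934269) * 100 = 6.57%

6.57


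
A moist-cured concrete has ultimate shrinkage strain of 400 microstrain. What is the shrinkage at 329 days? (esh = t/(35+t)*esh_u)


esh(329) = 329 / (35 + 329) * 400
= 329 / 364 * 400
= 361.5 microstrain

361.5


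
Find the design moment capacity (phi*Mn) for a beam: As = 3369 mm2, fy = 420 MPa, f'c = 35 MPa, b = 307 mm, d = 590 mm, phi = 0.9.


a = As * fy / (0.85 * f'c * b)
= 3369 * 420 / (0.85 * 35 * 307)
= 154.9262 mm
Mn = As * fy * (d - a/2) / 10^6
= 725.2294 kN-m
phi*Mn = 0.9 * 725.2294 = 652.71 kN-m

652.71


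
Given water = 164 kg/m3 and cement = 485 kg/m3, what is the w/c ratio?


w/c = water / cement
w/c = 164 / 485 = 0.338

0.338


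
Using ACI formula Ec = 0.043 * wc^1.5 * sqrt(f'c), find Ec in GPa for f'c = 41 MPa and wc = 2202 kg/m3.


Ec = 0.043 * 2202^1.5 * sqrt(41) / 1000
= 28.45 GPa

28.45


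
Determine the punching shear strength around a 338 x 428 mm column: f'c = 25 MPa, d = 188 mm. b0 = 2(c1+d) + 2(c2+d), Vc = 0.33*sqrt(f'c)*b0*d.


b0 = 2*(338 + 188) + 2*(428 + 188) = 2284 mm
Vc = 0.33 * sqrt(25) * 2284 * 188 / 1000
= 708.5 kN

708.5


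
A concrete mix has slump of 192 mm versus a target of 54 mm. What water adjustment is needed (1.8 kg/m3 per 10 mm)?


Difference = 54 - 192 = -138 mm
Water adjustment = -138 * 1.8 / 10 = -24.8 kg/m3

-24.8


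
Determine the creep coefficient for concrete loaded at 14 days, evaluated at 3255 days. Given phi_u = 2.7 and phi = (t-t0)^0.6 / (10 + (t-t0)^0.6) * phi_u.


dt = 3255 - 14 = 3241
phi = 3241^0.6 / (10 + 3241^0.6) * 2.7
= 2.504

2.504


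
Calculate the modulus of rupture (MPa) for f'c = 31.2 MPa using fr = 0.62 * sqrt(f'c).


fr = 0.62 * sqrt(31.2)
= 3.463 MPa

3.463


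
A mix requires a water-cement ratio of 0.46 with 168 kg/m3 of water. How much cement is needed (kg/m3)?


Cement = water / (w/c)
= 168 / 0.46
= 365.2 kg/m3

365.2


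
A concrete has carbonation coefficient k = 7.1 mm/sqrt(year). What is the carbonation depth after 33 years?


depth = k * sqrt(t)
= 7.1 * sqrt(33)
= 40.79 mm

40.79


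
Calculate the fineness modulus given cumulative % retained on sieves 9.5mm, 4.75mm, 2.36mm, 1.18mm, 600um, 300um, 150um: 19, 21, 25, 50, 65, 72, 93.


FM = sum(cumulative % retained) / 100
= 345 / 100
= 3.45

3.45


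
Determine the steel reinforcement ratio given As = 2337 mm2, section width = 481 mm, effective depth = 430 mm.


rho = As / (b * d)
= 2337 / (481 * 430)
= 0.0113

0.0113


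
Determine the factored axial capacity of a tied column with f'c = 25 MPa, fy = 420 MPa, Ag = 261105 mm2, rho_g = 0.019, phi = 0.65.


Ast = rho * Ag = 0.019 * 261105 = 4960.995 mm2
phi*Pn = 0.65 * 0.80 * (0.85 * 25 * (261105 - 4960.995) + 420 * 4960.995) / 1000
= 3913.87 kN

3913.87


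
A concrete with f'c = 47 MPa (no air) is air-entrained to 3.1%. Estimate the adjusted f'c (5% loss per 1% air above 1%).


Strength loss = (3.1 - 1) * 5 = 10.5%
f'c = 47 * (1 - 10.5/100)
= 42.06 MPa

42.06


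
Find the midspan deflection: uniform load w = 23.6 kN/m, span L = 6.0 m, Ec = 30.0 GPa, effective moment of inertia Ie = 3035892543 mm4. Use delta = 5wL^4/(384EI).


Convert: L = 6.0 m = 6000 mm, Ec = 30.0 GPa = 30000 MPa
delta = 5 * 23.6 * 6000^4 / (384 * 30000 * 3035892543)
= 4.37 mm

4.37


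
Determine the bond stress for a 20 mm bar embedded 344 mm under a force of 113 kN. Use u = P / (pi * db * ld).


u = P / (pi * db * ld)
= 113 * 1000 / (pi * 20 * 344)
= 5.228 MPa

5.228


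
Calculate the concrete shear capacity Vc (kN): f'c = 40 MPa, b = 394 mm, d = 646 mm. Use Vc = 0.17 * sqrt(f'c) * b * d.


Vc = 0.17 * sqrt(40) * 394 * 646 / 1000
= 273.66 kN

273.66


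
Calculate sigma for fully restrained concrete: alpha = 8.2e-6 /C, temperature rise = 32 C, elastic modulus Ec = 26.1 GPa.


sigma = alpha * dT * Ec
= 8.2e-6 * 32 * 26.1 * 1000
= 6.849 MPa

6.849


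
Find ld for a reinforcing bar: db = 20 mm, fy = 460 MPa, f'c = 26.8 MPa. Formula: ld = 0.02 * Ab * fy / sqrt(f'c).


Ab = pi * 20^2 / 4 = 314.159 mm2
ld = 0.02 * 314.159 * 460 / sqrt(26.8)
= 558.3 mm

558.3


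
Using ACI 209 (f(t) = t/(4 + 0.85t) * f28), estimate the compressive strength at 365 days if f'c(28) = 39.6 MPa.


f(365) = 365 / (4 + 0.85 * 365) * 39.6
= 365 / 314.25 * 39.6
= 46.0 MPa

46.0


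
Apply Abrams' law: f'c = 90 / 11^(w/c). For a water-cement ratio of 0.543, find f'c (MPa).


f'c = 90 / 11^0.543
= 90 / 3.677
= 24.48 MPa

24.48


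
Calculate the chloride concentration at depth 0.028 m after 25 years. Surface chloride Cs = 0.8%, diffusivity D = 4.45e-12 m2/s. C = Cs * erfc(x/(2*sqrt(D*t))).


t_seconds = 25 * 365.25 * 24 * 3600 = 788940000.0 s
arg = 0.028 / (2 * sqrt(4.45e-12 * 788940000.0))
= 0.2363
erfc(0.2363) = 0.7383
C = 0.8 * 0.7383 = 0.5906%

0.5906


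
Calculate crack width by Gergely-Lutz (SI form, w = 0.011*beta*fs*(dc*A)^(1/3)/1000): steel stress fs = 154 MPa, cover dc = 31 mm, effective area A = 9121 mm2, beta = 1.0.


w = 0.011 * beta * fs * (dc * A)^(1/3) / 1000
= 0.011 * 1.0 * 154 * (31 * 9121)^(1/3) / 1000
= 0.111 mm

0.111


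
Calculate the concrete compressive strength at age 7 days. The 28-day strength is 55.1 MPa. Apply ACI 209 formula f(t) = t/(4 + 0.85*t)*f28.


f(7) = 7 / (4 + 0.85 * 7) * 55.1
= 7 / 9.95 * 55.1
= 38.76 MPa

38.76


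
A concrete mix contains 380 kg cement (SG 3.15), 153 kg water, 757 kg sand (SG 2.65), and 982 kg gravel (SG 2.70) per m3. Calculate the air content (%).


Vol cement = 380 / (3.15 * 1000) = 0.120635 m3
Vol water = 153 / 1000 = 0.153 m3
Vol sand = 757 / (2.65 * 1000) = 0.28566 m3
Vol gravel = 982 / (2.70 * 1000) = 0.363704 m3
Total solid + water volume = 0.922999 m3
Air = (1 - 0.922999) * 100 = 7.7%

7.7


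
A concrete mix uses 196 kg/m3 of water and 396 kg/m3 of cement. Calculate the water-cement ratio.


w/c = water / cement
w/c = 196 / 396 = 0.495

0.495


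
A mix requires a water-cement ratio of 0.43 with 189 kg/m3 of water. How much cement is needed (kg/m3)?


Cement = water / (w/c)
= 189 / 0.43
= 439.5 kg/m3

439.5


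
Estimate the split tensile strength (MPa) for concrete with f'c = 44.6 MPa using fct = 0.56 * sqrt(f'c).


fct = 0.56 * sqrt(44.6)
= 0.56 * 6.678
= 3.74 MPa

3.74


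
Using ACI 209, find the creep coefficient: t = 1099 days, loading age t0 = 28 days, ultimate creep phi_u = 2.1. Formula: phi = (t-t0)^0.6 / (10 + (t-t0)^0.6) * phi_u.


dt = 1099 - 28 = 1071
phi = 1071^0.6 / (10 + 1071^0.6) * 2.1
= 1.823

1.823


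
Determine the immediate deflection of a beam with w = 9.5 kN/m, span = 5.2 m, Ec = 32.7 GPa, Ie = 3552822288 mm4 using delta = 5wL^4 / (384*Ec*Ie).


Convert: L = 5.2 m = 5200 mm, Ec = 32.7 GPa = 32700 MPa
delta = 5 * 9.5 * 5200^4 / (384 * 32700 * 3552822288)
= 0.78 mm

0.78


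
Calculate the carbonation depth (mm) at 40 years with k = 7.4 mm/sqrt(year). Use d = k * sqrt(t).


depth = k * sqrt(t)
= 7.4 * sqrt(40)
= 46.8 mm

46.8


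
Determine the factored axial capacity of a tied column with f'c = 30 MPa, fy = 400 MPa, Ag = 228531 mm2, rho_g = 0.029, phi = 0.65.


Ast = rho * Ag = 0.029 * 228531 = 6627.399 mm2
phi*Pn = 0.65 * 0.80 * (0.85 * 30 * (228531 - 6627.399) + 400 * 6627.399) / 1000
= 4320.94 kN

4320.94


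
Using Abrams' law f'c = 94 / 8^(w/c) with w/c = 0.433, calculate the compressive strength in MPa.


f'c = 94 / 8^0.433
= 94 / 2.461
= 38.2 MPa

38.2


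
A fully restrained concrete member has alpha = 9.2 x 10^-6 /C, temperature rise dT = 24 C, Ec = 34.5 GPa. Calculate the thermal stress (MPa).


sigma = alpha * dT * Ec
= 9.2e-6 * 24 * 34.5 * 1000
= 7.618 MPa

7.618


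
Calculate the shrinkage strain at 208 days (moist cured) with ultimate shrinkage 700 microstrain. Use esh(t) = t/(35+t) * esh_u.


esh(208) = 208 / (35 + 208) * 700
= 208 / 243 * 700
= 599.2 microstrain

599.2


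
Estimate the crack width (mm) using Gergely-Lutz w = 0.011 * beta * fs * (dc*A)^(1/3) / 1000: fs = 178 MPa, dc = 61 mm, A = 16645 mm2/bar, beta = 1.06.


w = 0.011 * beta * fs * (dc * A)^(1/3) / 1000
= 0.011 * 1.06 * 178 * (61 * 16645)^(1/3) / 1000
= 0.209 mm

0.209


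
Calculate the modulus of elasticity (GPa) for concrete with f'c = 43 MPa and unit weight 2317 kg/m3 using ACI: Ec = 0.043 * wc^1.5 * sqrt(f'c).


Ec = 0.043 * 2317^1.5 * sqrt(43) / 1000
= 31.45 GPa

31.45


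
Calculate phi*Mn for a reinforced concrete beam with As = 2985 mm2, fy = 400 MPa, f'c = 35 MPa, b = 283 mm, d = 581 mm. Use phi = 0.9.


a = As * fy / (0.85 * f'c * b)
= 2985 * 400 / (0.85 * 35 * 283)
= 141.8179 mm
Mn = As * fy * (d - a/2) / 10^6
= 609.0487 kN-m
phi*Mn = 0.9 * 609.0487 = 548.14 kN-m

548.14


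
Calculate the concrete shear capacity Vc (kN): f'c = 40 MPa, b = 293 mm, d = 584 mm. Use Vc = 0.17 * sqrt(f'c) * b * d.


Vc = 0.17 * sqrt(40) * 293 * 584 / 1000
= 183.98 kN

183.98


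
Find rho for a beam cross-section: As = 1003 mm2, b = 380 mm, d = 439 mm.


rho = As / (b * d)
= 1003 / (380 * 439)
= 0.006

0.006


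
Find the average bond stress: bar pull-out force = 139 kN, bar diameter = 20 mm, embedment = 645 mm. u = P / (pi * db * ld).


u = P / (pi * db * ld)
= 139 * 1000 / (pi * 20 * 645)
= 3.43 MPa

3.43


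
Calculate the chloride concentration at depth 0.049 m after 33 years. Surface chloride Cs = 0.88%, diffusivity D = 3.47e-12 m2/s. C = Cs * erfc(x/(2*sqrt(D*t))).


t_seconds = 33 * 365.25 * 24 * 3600 = 1041400800.0 s
arg = 0.049 / (2 * sqrt(3.47e-12 * 1041400800.0))
= 0.4076
erfc(0.4076) = 0.5644
C = 0.88 * 0.5644 = 0.4966%

0.4966


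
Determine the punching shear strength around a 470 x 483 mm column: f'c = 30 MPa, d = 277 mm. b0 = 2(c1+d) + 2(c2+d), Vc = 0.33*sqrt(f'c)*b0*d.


b0 = 2*(470 + 277) + 2*(483 + 277) = 3014 mm
Vc = 0.33 * sqrt(30) * 3014 * 277 / 1000
= 1509.03 kN

1509.03


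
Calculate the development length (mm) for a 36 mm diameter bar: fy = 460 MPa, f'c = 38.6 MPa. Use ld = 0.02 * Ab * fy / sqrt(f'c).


Ab = pi * 36^2 / 4 = 1017.876 mm2
ld = 0.02 * 1017.876 * 460 / sqrt(38.6)
= 1507.3 mm

1507.3


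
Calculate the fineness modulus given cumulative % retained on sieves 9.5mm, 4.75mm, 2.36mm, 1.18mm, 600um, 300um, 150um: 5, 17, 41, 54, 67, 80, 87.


FM = sum(cumulative % retained) / 100
= 351 / 100
= 3.51

3.51


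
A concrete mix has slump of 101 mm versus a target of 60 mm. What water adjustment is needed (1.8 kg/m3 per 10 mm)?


Difference = 60 - 101 = -41 mm
Water adjustment = -41 * 1.8 / 10 = -7.4 kg/m3

-7.4


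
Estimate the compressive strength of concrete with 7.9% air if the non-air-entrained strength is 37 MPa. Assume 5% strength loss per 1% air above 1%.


Strength loss = (7.9 - 1) * 5 = 34.5%
f'c = 37 * (1 - 34.5/100)
= 24.23 MPa

24.23


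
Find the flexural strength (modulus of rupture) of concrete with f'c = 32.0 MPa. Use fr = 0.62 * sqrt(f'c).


fr = 0.62 * sqrt(32.0)
= 3.507 MPa

3.507


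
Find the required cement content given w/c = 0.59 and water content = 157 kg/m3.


Cement = water / (w/c)
= 157 / 0.59
= 266.1 kg/m3

266.1


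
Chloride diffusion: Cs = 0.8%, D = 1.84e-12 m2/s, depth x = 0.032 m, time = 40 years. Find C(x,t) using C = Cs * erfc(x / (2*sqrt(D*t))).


t_seconds = 40 * 365.25 * 24 * 3600 = 1262304000.0 s
arg = 0.032 / (2 * sqrt(1.84e-12 * 1262304000.0))
= 0.332
erfc(0.332) = 0.6387
C = 0.8 * 0.6387 = 0.511%

0.511


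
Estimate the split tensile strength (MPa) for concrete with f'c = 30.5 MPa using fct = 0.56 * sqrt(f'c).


fct = 0.56 * sqrt(30.5)
= 0.56 * 5.523
= 3.093 MPa

3.093


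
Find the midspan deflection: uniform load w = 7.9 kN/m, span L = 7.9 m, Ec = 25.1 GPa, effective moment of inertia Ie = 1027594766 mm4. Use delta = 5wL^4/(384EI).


Convert: L = 7.9 m = 7900 mm, Ec = 25.1 GPa = 25100 MPa
delta = 5 * 7.9 * 7900^4 / (384 * 25100 * 1027594766)
= 15.53 mm

15.53


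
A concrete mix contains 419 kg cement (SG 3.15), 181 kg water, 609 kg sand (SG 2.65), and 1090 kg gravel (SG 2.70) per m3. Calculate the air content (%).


Vol cement = 419 / (3.15 * 1000) = 0.133016 m3
Vol water = 181 / 1000 = 0.181 m3
Vol sand = 609 / (2.65 * 1000) = 0.229811 m3
Vol gravel = 1090 / (2.70 * 1000) = 0.403704 m3
Total solid + water volume = 0.947531 m3
Air = (1 - 0.947531) * 100 = 5.25%

5.25


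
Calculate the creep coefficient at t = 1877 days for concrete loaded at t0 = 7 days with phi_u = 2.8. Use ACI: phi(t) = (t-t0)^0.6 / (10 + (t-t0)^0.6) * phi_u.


dt = 1877 - 7 = 1870
phi = 1870^0.6 / (10 + 1870^0.6) * 2.8
= 2.525

2.525


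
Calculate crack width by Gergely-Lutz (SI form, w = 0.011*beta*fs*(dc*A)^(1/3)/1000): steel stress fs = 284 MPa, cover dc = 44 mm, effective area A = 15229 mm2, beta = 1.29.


w = 0.011 * beta * fs * (dc * A)^(1/3) / 1000
= 0.011 * 1.29 * 284 * (44 * 15229)^(1/3) / 1000
= 0.353 mm

0.353


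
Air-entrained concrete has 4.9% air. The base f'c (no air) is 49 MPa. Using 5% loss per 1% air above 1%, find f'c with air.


Strength loss = (4.9 - 1) * 5 = 19.5%
f'c = 49 * (1 - 19.5/100)
= 39.45 MPa

39.45


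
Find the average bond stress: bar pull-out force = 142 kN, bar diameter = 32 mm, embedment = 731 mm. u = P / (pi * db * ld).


u = P / (pi * db * ld)
= 142 * 1000 / (pi * 32 * 731)
= 1.932 MPa

1.932


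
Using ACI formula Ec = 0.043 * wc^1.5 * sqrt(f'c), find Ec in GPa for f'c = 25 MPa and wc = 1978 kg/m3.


Ec = 0.043 * 1978^1.5 * sqrt(25) / 1000
= 18.91 GPa

18.91


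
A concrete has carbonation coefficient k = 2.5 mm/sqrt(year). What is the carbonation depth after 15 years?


depth = k * sqrt(t)
= 2.5 * sqrt(15)
= 9.68 mm

9.68


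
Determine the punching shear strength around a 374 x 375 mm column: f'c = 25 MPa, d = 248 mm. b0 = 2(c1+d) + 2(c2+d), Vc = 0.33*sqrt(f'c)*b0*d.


b0 = 2*(374 + 248) + 2*(375 + 248) = 2490 mm
Vc = 0.33 * sqrt(25) * 2490 * 248 / 1000
= 1018.91 kN

1018.91


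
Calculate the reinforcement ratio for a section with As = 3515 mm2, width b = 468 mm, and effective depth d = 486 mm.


rho = As / (b * d)
= 3515 / (468 * 486)
= 0.0155

0.0155


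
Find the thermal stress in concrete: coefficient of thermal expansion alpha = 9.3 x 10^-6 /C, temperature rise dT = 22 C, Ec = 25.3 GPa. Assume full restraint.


sigma = alpha * dT * Ec
= 9.3e-6 * 22 * 25.3 * 1000
= 5.176 MPa

5.176


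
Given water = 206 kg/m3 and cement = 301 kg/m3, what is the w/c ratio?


w/c = water / cement
w/c = 206 / 301 = 0.684

0.684


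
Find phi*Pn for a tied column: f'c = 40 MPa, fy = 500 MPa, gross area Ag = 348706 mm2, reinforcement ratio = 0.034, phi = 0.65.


Ast = rho * Ag = 0.034 * 348706 = 11856.004 mm2
phi*Pn = 0.65 * 0.80 * (0.85 * 40 * (348706 - 11856.004) + 500 * 11856.004) / 1000
= 9038.07 kN

9038.07


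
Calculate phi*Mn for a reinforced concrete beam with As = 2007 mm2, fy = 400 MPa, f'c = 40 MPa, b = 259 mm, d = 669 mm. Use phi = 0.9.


a = As * fy / (0.85 * f'c * b)
= 2007 * 400 / (0.85 * 40 * 259)
= 91.1651 mm
Mn = As * fy * (d - a/2) / 10^6
= 500.4795 kN-m
phi*Mn = 0.9 * 500.4795 = 450.43 kN-m

450.43


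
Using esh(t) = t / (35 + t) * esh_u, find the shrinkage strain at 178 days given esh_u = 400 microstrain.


esh(178) = 178 / (35 + 178) * 400
= 178 / 213 * 400
= 334.3 microstrain

334.3


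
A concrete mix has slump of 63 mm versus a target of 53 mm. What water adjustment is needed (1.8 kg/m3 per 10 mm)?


Difference = 53 - 63 = -10 mm
Water adjustment = -10 * 1.8 / 10 = -1.8 kg/m3

-1.8


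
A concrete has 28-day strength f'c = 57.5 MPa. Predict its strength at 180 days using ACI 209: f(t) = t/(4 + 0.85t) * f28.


f(180) = 180 / (4 + 0.85 * 180) * 57.5
= 180 / 157.0 * 57.5
= 65.92 MPa

65.92


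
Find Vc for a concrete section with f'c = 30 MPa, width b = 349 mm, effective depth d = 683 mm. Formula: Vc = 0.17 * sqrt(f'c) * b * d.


Vc = 0.17 * sqrt(30) * 349 * 683 / 1000
= 221.95 kN

221.95


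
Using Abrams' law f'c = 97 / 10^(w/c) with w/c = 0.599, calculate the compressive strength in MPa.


f'c = 97 / 10^0.599
= 97 / 3.972
= 24.42 MPa

24.42


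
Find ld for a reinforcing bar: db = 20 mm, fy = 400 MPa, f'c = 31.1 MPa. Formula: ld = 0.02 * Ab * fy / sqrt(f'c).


Ab = pi * 20^2 / 4 = 314.159 mm2
ld = 0.02 * 314.159 * 400 / sqrt(31.1)
= 450.7 mm

450.7


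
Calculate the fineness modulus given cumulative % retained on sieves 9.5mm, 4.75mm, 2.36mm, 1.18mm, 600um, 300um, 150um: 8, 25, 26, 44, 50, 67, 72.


FM = sum(cumulative % retained) / 100
= 292 / 100
= 2.92

2.92


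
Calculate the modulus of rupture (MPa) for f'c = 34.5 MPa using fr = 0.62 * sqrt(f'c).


fr = 0.62 * sqrt(34.5)
= 3.642 MPa

3.642


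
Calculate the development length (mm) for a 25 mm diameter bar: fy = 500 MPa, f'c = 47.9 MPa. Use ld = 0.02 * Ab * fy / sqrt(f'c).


Ab = pi * 25^2 / 4 = 490.874 mm2
ld = 0.02 * 490.874 * 500 / sqrt(47.9)
= 709.3 mm

709.3


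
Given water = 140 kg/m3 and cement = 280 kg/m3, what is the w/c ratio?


w/c = water / cement
w/c = 140 / 280 = 0.5

0.5


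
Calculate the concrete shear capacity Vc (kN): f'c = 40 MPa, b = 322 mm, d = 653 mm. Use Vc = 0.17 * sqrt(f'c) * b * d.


Vc = 0.17 * sqrt(40) * 322 * 653 / 1000
= 226.07 kN

226.07


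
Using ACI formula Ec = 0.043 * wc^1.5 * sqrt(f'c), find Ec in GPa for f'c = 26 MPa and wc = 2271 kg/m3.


Ec = 0.043 * 2271^1.5 * sqrt(26) / 1000
= 23.73 GPa

23.73


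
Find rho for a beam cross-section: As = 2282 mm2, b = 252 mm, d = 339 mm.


rho = As / (b * d)
= 2282 / (252 * 339)
= 0.0267

0.0267


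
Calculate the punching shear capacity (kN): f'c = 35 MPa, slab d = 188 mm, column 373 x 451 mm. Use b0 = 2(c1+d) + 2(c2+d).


b0 = 2*(373 + 188) + 2*(451 + 188) = 2400 mm
Vc = 0.33 * sqrt(35) * 2400 * 188 / 1000
= 880.88 kN

880.88


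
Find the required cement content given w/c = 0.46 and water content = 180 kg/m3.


Cement = water / (w/c)
= 180 / 0.46
= 391.3 kg/m3

391.3


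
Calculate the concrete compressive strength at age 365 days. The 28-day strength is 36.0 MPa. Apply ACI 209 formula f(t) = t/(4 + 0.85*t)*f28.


f(365) = 365 / (4 + 0.85 * 365) * 36.0
= 365 / 314.25 * 36.0
= 41.81 MPa

41.81


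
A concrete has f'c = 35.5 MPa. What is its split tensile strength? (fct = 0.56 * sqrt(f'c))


fct = 0.56 * sqrt(35.5)
= 0.56 * 5.958
= 3.337 MPa

3.337


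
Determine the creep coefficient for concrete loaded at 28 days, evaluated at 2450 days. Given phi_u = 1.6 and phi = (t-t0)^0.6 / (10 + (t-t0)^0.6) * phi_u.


dt = 2450 - 28 = 2422
phi = 2422^0.6 / (10 + 2422^0.6) * 1.6
= 1.464

1.464


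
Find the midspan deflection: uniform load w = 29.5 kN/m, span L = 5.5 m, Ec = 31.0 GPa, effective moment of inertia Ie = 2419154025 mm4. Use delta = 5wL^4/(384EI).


Convert: L = 5.5 m = 5500 mm, Ec = 31.0 GPa = 31000 MPa
delta = 5 * 29.5 * 5500^4 / (384 * 31000 * 2419154025)
= 4.69 mm

4.69


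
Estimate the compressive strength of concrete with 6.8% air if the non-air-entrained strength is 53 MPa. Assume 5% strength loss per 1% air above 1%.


Strength loss = (6.8 - 1) * 5 = 29.0%
f'c = 53 * (1 - 29.0/100)
= 37.63 MPa

37.63


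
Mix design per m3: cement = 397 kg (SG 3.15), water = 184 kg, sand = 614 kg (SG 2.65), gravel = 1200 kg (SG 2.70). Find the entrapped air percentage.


Vol cement = 397 / (3.15 * 1000) = 0.126032 m3
Vol water = 184 / 1000 = 0.184 m3
Vol sand = 614 / (2.65 * 1000) = 0.231698 m3
Vol gravel = 1200 / (2.70 * 1000) = 0.444444 m3
Total solid + water volume = 0.986174 m3
Air = (1 - 0.986174) * 100 = 1.38%

1.38


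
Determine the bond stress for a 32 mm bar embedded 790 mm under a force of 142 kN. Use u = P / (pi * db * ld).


u = P / (pi * db * ld)
= 142 * 1000 / (pi * 32 * 790)
= 1.788 MPa

1.788


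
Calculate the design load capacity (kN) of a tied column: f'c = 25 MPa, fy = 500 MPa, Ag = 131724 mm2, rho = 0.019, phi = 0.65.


Ast = rho * Ag = 0.019 * 131724 = 2502.756 mm2
phi*Pn = 0.65 * 0.80 * (0.85 * 25 * (131724 - 2502.756) + 500 * 2502.756) / 1000
= 2078.61 kN

2078.61


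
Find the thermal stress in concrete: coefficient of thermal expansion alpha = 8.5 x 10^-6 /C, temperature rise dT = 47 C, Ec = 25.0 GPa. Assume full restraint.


sigma = alpha * dT * Ec
= 8.5e-6 * 47 * 25.0 * 1000
= 9.988 MPa

9.988


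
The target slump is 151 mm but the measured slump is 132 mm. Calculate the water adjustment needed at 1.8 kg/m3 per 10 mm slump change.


Difference = 151 - 132 = 19 mm
Water adjustment = 19 * 1.8 / 10 = 3.4 kg/m3

3.4


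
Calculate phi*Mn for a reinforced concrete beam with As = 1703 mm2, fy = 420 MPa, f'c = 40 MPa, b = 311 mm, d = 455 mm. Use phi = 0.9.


a = As * fy / (0.85 * f'c * b)
= 1703 * 420 / (0.85 * 40 * 311)
= 67.6433 mm
Mn = As * fy * (d - a/2) / 10^6
= 301.252 kN-m
phi*Mn = 0.9 * 301.252 = 271.13 kN-m

271.13


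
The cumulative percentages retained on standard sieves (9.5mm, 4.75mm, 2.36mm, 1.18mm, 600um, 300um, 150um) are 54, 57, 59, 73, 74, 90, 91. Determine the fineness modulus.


FM = sum(cumulative % retained) / 100
= 498 / 100
= 4.98

4.98


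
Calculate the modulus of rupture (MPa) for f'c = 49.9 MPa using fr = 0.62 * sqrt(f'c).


fr = 0.62 * sqrt(49.9)
= 4.38 MPa

4.38


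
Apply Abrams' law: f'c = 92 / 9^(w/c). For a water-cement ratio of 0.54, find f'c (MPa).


f'c = 92 / 9^0.54
= 92 / 3.276
= 28.09 MPa

28.09


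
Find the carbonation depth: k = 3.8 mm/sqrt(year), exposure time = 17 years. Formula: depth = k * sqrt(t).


depth = k * sqrt(t)
= 3.8 * sqrt(17)
= 15.67 mm

15.67


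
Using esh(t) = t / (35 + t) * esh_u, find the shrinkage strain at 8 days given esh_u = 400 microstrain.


esh(8) = 8 / (35 + 8) * 400
= 8 / 43 * 400
= 74.4 microstrain

74.4


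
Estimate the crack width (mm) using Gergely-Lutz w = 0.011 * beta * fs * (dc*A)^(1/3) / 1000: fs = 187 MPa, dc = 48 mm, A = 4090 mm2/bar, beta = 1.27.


w = 0.011 * beta * fs * (dc * A)^(1/3) / 1000
= 0.011 * 1.27 * 187 * (48 * 4090)^(1/3) / 1000
= 0.152 mm

0.152


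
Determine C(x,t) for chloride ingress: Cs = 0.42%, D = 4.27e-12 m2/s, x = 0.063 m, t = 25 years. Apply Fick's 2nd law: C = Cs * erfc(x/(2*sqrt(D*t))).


t_seconds = 25 * 365.25 * 24 * 3600 = 788940000.0 s
arg = 0.063 / (2 * sqrt(4.27e-12 * 788940000.0))
= 0.5427
erfc(0.5427) = 0.4428
C = 0.42 * 0.4428 = 0.186%

0.186


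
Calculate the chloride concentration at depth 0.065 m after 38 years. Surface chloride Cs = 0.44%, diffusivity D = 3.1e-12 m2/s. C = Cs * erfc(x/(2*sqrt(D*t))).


t_seconds = 38 * 365.25 * 24 * 3600 = 1199188800.0 s
arg = 0.065 / (2 * sqrt(3.1e-12 * 1199188800.0))
= 0.533
erfc(0.533) = 0.451
C = 0.44 * 0.451 = 0.1984%

0.1984


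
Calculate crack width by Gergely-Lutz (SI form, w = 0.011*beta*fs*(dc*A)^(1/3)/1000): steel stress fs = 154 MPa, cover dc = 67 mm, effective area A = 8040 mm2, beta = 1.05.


w = 0.011 * beta * fs * (dc * A)^(1/3) / 1000
= 0.011 * 1.05 * 154 * (67 * 8040)^(1/3) / 1000
= 0.145 mm

0.145


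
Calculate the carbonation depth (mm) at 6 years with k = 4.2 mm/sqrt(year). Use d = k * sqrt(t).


depth = k * sqrt(t)
= 4.2 * sqrt(6)
= 10.29 mm

10.29


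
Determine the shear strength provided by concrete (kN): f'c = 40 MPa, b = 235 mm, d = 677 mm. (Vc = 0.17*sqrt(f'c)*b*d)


Vc = 0.17 * sqrt(40) * 235 * 677 / 1000
= 171.05 kN

171.05


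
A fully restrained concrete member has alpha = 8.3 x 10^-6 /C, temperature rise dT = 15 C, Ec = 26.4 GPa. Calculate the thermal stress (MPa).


sigma = alpha * dT * Ec
= 8.3e-6 * 15 * 26.4 * 1000
= 3.287 MPa

3.287


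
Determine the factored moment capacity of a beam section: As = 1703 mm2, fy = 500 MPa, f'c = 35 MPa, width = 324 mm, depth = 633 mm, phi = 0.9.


a = As * fy / (0.85 * f'c * b)
= 1703 * 500 / (0.85 * 35 * 324)
= 88.339 mm
Mn = As * fy * (d - a/2) / 10^6
= 501.3892 kN-m
phi*Mn = 0.9 * 501.3892 = 451.25 kN-m

451.25


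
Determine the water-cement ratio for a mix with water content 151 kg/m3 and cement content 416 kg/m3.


w/c = water / cement
w/c = 151 / 416 = 0.363

0.363


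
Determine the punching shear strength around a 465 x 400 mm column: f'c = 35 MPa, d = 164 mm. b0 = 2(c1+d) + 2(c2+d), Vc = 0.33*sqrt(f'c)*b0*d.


b0 = 2*(465 + 164) + 2*(400 + 164) = 2386 mm
Vc = 0.33 * sqrt(35) * 2386 * 164 / 1000
= 763.95 kN

763.95


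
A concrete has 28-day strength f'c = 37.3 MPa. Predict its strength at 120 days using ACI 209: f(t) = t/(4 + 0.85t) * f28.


f(120) = 120 / (4 + 0.85 * 120) * 37.3
= 120 / 106.0 * 37.3
= 42.23 MPa

42.23


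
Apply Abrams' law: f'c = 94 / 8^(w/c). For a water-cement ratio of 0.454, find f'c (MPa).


f'c = 94 / 8^0.454
= 94 / 2.57
= 36.57 MPa

36.57


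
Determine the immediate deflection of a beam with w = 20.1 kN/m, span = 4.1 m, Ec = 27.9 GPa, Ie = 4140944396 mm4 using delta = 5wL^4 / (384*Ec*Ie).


Convert: L = 4.1 m = 4100 mm, Ec = 27.9 GPa = 27900 MPa
delta = 5 * 20.1 * 4100^4 / (384 * 27900 * 4140944396)
= 0.64 mm

0.64


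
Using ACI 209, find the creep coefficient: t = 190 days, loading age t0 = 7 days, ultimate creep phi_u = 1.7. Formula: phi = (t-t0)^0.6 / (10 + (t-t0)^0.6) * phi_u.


dt = 190 - 7 = 183
phi = 183^0.6 / (10 + 183^0.6) * 1.7
= 1.181

1.181


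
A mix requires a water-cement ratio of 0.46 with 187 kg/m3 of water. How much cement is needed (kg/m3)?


Cement = water / (w/c)
= 187 / 0.46
= 406.5 kg/m3

406.5


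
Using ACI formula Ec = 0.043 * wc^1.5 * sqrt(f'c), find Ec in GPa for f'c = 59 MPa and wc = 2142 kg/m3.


Ec = 0.043 * 2142^1.5 * sqrt(59) / 1000
= 32.74 GPa

32.74


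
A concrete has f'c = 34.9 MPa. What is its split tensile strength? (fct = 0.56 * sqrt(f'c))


fct = 0.56 * sqrt(34.9)
= 0.56 * 5.908
= 3.308 MPa

3.308


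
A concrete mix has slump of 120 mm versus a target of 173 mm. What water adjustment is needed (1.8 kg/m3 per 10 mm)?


Difference = 173 - 120 = 53 mm
Water adjustment = 53 * 1.8 / 10 = 9.5 kg/m3

9.5


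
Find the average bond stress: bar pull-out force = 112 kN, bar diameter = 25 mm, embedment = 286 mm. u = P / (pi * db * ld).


u = P / (pi * db * ld)
= 112 * 1000 / (pi * 25 * 286)
= 4.986 MPa

4.986


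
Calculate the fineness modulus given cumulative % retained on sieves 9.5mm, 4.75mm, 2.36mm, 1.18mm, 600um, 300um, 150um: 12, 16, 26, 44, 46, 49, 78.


FM = sum(cumulative % retained) / 100
= 271 / 100
= 2.71

2.71


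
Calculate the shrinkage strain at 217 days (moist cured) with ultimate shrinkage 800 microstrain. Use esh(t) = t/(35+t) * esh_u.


esh(217) = 217 / (35 + 217) * 800
= 217 / 252 * 800
= 688.9 microstrain

688.9


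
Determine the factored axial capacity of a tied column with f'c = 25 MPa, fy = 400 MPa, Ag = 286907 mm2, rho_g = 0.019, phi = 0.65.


Ast = rho * Ag = 0.019 * 286907 = 5451.233 mm2
phi*Pn = 0.65 * 0.80 * (0.85 * 25 * (286907 - 5451.233) + 400 * 5451.233) / 1000
= 4243.94 kN

4243.94


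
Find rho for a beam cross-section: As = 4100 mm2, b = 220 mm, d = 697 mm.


rho = As / (b * d)
= 4100 / (220 * 697)
= 0.0267

0.0267


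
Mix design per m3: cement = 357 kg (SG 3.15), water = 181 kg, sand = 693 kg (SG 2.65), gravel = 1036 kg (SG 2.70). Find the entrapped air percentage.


Vol cement = 357 / (3.15 * 1000) = 0.113333 m3
Vol water = 181 / 1000 = 0.181 m3
Vol sand = 693 / (2.65 * 1000) = 0.261509 m3
Vol gravel = 1036 / (2.70 * 1000) = 0.383704 m3
Total solid + water volume = 0.939546 m3
Air = (1 - 0.939546) * 100 = 6.05%

6.05


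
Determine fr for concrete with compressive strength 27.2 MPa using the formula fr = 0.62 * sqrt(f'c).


fr = 0.62 * sqrt(27.2)
= 3.234 MPa

3.234


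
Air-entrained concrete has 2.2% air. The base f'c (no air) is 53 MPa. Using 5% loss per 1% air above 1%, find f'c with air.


Strength loss = (2.2 - 1) * 5 = 6.0%
f'c = 53 * (1 - 6.0/100)
= 49.82 MPa

49.82


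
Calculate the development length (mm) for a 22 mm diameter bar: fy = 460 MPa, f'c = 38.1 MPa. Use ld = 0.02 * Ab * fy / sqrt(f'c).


Ab = pi * 22^2 / 4 = 380.133 mm2
ld = 0.02 * 380.133 * 460 / sqrt(38.1)
= 566.6 mm

566.6


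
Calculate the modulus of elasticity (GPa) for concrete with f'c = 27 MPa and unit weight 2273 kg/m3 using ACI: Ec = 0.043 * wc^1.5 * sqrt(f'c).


Ec = 0.043 * 2273^1.5 * sqrt(27) / 1000
= 24.21 GPa

24.21


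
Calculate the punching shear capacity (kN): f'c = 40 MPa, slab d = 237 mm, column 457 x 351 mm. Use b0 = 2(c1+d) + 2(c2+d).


b0 = 2*(457 + 237) + 2*(351 + 237) = 2564 mm
Vc = 0.33 * sqrt(40) * 2564 * 237 / 1000
= 1268.27 kN

1268.27


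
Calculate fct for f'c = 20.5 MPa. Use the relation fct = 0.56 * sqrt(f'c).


fct = 0.56 * sqrt(20.5)
= 0.56 * 4.528
= 2.536 MPa

2.536


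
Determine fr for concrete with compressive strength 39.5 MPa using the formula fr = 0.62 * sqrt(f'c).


fr = 0.62 * sqrt(39.5)
= 3.897 MPa

3.897


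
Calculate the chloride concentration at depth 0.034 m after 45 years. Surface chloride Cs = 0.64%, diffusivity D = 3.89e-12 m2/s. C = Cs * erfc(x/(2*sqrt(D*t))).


t_seconds = 45 * 365.25 * 24 * 3600 = 1420092000.0 s
arg = 0.034 / (2 * sqrt(3.89e-12 * 1420092000.0))
= 0.2287
erfc(0.2287) = 0.7463
C = 0.64 * 0.7463 = 0.4777%

0.4777


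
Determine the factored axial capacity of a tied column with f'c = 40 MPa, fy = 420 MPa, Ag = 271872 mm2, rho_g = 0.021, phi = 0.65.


Ast = rho * Ag = 0.021 * 271872 = 5709.312 mm2
phi*Pn = 0.65 * 0.80 * (0.85 * 40 * (271872 - 5709.312) + 420 * 5709.312) / 1000
= 5952.67 kN

5952.67


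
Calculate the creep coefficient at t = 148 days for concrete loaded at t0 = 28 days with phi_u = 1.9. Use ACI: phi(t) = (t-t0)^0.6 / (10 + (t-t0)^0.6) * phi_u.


dt = 148 - 28 = 120
phi = 120^0.6 / (10 + 120^0.6) * 1.9
= 1.214

1.214


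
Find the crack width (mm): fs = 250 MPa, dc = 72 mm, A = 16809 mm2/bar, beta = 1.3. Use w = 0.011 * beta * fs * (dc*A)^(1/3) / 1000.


w = 0.011 * beta * fs * (dc * A)^(1/3) / 1000
= 0.011 * 1.3 * 250 * (72 * 16809)^(1/3) / 1000
= 0.381 mm

0.381


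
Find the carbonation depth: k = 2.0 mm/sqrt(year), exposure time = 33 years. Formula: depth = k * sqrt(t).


depth = k * sqrt(t)
= 2.0 * sqrt(33)
= 11.49 mm

11.49


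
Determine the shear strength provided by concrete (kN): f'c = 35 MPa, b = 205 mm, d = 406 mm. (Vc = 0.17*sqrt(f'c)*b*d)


Vc = 0.17 * sqrt(35) * 205 * 406 / 1000
= 83.71 kN

83.71


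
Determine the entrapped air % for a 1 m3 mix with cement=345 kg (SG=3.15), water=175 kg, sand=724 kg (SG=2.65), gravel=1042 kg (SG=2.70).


Vol cement = 345 / (3.15 * 1000) = 0.109524 m3
Vol water = 175 / 1000 = 0.175 m3
Vol sand = 724 / (2.65 * 1000) = 0.273208 m3
Vol gravel = 1042 / (2.70 * 1000) = 0.385926 m3
Total solid + water volume = 0.943657 m3
Air = (1 - 0.943657) * 100 = 5.63%

5.63


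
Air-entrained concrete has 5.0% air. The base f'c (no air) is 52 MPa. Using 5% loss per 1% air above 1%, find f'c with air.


Strength loss = (5.0 - 1) * 5 = 20.0%
f'c = 52 * (1 - 20.0/100)
= 41.6 MPa

41.6


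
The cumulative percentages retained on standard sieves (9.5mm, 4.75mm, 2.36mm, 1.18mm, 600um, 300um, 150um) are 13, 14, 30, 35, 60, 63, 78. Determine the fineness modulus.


FM = sum(cumulative % retained) / 100
= 293 / 100
= 2.93

2.93


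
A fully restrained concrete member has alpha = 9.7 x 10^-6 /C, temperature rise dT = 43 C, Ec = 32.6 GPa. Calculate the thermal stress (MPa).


sigma = alpha * dT * Ec
= 9.7e-6 * 43 * 32.6 * 1000
= 13.597 MPa

13.597


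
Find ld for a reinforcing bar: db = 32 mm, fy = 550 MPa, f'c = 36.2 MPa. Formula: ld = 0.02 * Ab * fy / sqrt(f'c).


Ab = pi * 32^2 / 4 = 804.248 mm2
ld = 0.02 * 804.248 * 550 / sqrt(36.2)
= 1470.4 mm

1470.4


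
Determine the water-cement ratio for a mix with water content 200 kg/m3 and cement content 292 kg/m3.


w/c = water / cement
w/c = 200 / 292 = 0.685

0.685


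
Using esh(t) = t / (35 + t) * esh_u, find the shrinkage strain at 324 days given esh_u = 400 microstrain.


esh(324) = 324 / (35 + 324) * 400
= 324 / 359 * 400
= 361.0 microstrain

361.0


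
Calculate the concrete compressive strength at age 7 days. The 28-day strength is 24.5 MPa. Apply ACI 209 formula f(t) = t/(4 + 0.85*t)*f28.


f(7) = 7 / (4 + 0.85 * 7) * 24.5
= 7 / 9.95 * 24.5
= 17.24 MPa

17.24


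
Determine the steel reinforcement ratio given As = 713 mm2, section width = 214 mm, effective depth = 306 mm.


rho = As / (b * d)
= 713 / (214 * 306)
= 0.0109

0.0109


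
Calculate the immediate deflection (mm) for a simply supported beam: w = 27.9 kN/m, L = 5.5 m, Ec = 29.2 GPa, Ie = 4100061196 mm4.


Convert: L = 5.5 m = 5500 mm, Ec = 29.2 GPa = 29200 MPa
delta = 5 * 27.9 * 5500^4 / (384 * 29200 * 4100061196)
= 2.78 mm

2.78
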